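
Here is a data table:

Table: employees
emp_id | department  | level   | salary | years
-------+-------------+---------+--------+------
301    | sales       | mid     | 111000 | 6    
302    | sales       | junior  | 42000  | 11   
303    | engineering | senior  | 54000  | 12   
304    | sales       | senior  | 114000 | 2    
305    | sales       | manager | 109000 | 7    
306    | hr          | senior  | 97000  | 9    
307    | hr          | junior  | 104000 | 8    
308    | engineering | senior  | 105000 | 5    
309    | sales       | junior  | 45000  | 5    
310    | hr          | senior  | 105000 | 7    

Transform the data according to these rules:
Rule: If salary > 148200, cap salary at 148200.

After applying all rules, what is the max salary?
114000

Step 1: Original maximum salary = 114000
Step 2: Check cap of 148200 against maximum
Step 3: No records exceed the cap (max 114000 <= cap 148200), so no capping applies
Step 4: Maximum after transformation = 114000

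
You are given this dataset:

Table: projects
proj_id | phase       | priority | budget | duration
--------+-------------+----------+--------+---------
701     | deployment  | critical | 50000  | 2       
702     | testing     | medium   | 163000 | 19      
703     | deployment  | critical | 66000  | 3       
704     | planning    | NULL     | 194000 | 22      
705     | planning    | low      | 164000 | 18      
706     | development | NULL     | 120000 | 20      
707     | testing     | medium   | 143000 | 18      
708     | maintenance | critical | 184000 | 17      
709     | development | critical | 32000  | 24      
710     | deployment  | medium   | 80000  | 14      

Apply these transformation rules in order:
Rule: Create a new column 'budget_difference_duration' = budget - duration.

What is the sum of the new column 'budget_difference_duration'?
1195843

Step 1: For each record, compute budget - duration
Example calculations:
  50000 - 2 = 49998
  163000 - 19 = 162981
  66000 - 3 = 65997
  ...
Step 2: Sum all derived values
Step 3: Total = 1195843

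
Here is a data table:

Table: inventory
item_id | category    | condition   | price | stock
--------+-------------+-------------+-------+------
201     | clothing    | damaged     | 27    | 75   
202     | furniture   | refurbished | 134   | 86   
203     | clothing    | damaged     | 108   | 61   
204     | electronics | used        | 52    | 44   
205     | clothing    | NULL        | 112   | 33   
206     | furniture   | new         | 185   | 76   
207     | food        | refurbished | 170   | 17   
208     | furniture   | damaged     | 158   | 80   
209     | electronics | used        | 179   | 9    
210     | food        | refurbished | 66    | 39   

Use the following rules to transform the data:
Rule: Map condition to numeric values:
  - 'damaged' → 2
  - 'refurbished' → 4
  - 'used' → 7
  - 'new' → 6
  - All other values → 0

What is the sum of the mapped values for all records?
38

Step 1: Apply mapping to each record
Step 2: Count by status:
  'damaged': 3 records × 2 = 6
  'refurbished': 3 records × 4 = 12
  'used': 2 records × 7 = 14
  'new': 1 records × 6 = 6
Step 3: Sum all mapped values = 38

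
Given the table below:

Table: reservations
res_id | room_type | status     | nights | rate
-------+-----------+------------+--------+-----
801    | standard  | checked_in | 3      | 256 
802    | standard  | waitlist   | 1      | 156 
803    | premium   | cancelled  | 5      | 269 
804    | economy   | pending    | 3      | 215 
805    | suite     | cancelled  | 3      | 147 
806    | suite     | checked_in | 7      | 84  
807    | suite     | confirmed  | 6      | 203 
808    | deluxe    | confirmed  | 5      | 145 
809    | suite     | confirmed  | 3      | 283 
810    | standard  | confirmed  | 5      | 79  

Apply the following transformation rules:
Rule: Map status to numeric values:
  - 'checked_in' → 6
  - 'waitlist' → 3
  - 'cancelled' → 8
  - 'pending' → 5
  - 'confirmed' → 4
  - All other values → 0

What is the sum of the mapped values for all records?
52

Step 1: Apply mapping to each record
Step 2: Count by status:
  'checked_in': 2 records × 6 = 12
  'waitlist': 1 records × 3 = 3
  'cancelled': 2 records × 8 = 16
  'pending': 1 records × 5 = 5
  'confirmed': 4 records × 4 = 16
Step 3: Sum all mapped values = 52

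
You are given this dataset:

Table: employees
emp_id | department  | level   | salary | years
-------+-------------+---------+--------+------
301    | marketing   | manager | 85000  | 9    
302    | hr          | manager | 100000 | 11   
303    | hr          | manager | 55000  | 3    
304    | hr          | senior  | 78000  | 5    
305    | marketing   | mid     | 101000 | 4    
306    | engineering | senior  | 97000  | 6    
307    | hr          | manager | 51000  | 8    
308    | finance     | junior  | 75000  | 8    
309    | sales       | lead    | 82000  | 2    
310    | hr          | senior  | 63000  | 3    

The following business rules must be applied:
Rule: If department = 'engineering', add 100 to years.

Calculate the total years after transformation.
159

Step 1: Count records where department = 'engineering': 1
Step 2: Total bonus added: 1 × 100 = 100
Step 3: Original sum of years: 59
Step 4: Final sum = 59 + 100 = 159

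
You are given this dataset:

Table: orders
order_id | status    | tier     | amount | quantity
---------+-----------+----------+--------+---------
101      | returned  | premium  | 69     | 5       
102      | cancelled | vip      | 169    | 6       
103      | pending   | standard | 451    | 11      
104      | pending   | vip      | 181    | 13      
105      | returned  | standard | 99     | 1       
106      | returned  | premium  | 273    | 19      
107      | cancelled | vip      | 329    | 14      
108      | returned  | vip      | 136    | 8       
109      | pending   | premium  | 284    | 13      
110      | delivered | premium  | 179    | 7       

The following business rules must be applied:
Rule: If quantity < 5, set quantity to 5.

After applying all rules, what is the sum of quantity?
101

Step 1: 1 records have quantity < 5
Step 2: These records originally summed to 1
Step 3: After setting to minimum: 1 × 5 = 5
Step 4: Unaffected records sum: 96
Step 5: Final sum = 5 + 96 = 101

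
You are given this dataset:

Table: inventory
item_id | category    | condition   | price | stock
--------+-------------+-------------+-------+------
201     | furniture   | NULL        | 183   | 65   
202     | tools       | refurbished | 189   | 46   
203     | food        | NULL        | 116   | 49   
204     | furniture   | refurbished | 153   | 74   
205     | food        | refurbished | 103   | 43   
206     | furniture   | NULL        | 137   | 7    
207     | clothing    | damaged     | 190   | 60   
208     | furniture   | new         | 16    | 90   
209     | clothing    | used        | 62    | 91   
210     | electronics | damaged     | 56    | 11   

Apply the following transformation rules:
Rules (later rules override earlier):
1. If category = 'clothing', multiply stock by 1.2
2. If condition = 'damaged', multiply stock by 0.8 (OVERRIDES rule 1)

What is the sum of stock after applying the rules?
540.0

Step 1: Rule 2 takes priority for records with condition = 'damaged'
  - 2 records: 71 × 0.8 = 56.8
Step 2: Rule 1 applies to remaining records with category = 'clothing'
  - 1 records: 91 × 1.2 = 109.2
Step 3: Other records unchanged: 374
Step 4: Final sum = 56.8 + 109.2 + 374 = 540.0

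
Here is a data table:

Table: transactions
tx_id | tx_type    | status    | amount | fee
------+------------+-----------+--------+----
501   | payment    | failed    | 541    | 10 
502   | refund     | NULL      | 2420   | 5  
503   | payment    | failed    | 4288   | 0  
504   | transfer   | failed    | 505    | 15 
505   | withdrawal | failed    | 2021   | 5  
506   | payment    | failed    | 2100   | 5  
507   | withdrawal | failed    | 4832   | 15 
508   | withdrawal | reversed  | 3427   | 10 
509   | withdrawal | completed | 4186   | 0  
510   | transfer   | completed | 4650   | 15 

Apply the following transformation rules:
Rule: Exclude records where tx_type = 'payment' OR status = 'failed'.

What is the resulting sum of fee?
30

Step 1: Find records where tx_type = 'payment' OR status = 'failed'
Step 2: 6 records match, summing to 50
Step 3: Original sum: 80
Step 4: Remaining sum = 80 - 50 = 30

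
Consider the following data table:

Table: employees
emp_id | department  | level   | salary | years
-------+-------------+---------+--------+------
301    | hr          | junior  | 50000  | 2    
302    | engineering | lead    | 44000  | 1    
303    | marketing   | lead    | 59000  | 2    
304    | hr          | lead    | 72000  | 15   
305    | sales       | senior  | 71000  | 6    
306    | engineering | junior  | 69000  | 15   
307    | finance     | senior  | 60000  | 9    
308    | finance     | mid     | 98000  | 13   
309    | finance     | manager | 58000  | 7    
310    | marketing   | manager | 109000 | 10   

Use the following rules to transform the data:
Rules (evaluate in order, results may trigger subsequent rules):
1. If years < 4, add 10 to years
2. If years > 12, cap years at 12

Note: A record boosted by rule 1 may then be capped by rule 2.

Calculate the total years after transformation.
103

Step 1: Apply rule 1 to records with years < 4
  - 3 records get bonus of 10
  - Of these, 0 records then exceed 12 and get capped
Step 2: Apply rule 2 to records with years > 12
  - 3 records (original) are capped
Step 3: Calculate final sum = 103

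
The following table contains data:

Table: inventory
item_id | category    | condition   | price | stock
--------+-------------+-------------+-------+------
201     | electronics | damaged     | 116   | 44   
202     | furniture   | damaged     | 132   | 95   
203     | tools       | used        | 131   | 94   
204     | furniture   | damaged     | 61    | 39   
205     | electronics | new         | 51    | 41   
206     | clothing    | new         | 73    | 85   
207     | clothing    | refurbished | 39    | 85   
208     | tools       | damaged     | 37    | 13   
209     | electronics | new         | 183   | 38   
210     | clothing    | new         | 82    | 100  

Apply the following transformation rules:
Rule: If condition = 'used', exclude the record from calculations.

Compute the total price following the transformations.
774

Step 1: Identify records where condition = 'used'
Step 2: The excluded records sum to 131
Step 3: Original total price = 905
Step 4: Remaining total = 905 - 131 = 774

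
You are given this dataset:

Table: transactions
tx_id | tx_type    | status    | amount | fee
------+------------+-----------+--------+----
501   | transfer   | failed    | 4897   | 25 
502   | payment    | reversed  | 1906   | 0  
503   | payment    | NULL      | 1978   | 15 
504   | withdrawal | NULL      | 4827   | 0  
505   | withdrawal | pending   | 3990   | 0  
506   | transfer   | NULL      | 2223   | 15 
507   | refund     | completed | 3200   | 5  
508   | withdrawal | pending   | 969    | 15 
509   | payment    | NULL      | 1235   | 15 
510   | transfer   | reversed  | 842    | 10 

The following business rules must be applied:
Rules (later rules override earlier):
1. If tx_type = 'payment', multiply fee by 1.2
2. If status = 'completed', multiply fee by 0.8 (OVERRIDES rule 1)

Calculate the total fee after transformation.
105.0

Step 1: Rule 2 takes priority for records with status = 'completed'
  - 1 records: 5 × 0.8 = 4.0
Step 2: Rule 1 applies to remaining records with tx_type = 'payment'
  - 3 records: 30 × 1.2 = 36.0
Step 3: Other records unchanged: 65
Step 4: Final sum = 4.0 + 36.0 + 65 = 105.0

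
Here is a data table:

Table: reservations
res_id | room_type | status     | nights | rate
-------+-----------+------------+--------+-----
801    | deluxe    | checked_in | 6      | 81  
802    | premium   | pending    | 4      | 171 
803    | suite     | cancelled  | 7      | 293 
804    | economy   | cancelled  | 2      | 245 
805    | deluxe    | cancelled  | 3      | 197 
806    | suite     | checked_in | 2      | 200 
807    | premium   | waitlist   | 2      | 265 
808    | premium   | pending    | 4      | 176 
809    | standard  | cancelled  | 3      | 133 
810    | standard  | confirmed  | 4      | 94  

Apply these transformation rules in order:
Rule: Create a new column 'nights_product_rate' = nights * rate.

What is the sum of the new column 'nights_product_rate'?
6711

Step 1: For each record, compute nights * rate
Example calculations:
  6 * 81 = 486
  4 * 171 = 684
  7 * 293 = 2051
  ...
Step 2: Sum all derived values
Step 3: Total = 6711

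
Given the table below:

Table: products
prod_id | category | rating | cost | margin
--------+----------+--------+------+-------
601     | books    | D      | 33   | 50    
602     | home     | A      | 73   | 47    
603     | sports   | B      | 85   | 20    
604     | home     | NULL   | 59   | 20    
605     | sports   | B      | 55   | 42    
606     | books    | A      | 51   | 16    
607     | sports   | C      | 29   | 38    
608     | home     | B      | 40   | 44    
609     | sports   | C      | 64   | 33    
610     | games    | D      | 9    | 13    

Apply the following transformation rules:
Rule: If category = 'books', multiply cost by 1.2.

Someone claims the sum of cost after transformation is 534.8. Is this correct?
No, the correct result is 514.8.

Step 1: Calculate the correct sum after transformation
Step 2: Apply multiplier 1.2 to records where category = 'books'
Step 3: Correct result = 514.8
Step 4: Claimed result = 534.8
Step 5: 514.8 ≠ 534.8
Conclusion: The claimed result is incorrect. The correct answer is 514.8.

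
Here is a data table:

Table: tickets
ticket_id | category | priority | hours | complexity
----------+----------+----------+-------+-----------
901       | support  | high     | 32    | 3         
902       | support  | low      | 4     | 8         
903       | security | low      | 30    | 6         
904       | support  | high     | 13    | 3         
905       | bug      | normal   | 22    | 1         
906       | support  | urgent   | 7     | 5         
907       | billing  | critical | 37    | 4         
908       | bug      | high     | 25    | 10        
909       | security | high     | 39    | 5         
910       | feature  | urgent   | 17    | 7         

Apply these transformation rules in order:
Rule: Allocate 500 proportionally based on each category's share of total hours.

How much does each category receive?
billing: 81.86, bug: 103.98, feature: 37.61, security: 152.65, support: 123.89

Step 1: Calculate total hours = 226
Step 2: Calculate each category's proportion:
  billing: 37/226 = 16.37% → 81.86
  bug: 47/226 = 20.80% → 103.98
  feature: 17/226 = 7.52% → 37.61
  security: 69/226 = 30.53% → 152.65
  support: 56/226 = 24.78% → 123.89
Step 3: Verify: sum of allocations ≈ 500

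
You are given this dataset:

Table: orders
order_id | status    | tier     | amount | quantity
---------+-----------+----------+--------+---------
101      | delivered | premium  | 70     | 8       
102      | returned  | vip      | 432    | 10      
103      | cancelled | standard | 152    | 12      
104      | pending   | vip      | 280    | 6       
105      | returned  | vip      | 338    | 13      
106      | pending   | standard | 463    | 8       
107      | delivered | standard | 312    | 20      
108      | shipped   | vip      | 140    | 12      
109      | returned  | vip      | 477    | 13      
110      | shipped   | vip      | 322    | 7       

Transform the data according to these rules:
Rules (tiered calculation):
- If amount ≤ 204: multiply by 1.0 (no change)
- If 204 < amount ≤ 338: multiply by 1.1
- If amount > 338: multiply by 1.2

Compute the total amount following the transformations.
3385.6

Step 1: Tier 1 (amount ≤ 204): 3 records, sum = 362 × 1.0 = 362.0
Step 2: Tier 2 (204 < amount ≤ 338): 4 records, sum = 1252 × 1.1 = 1377.2
Step 3: Tier 3 (amount > 338): 3 records, sum = 1372 × 1.2 = 1646.4
Step 4: Final sum = 362.0 + 1377.2 + 1646.4 = 3385.6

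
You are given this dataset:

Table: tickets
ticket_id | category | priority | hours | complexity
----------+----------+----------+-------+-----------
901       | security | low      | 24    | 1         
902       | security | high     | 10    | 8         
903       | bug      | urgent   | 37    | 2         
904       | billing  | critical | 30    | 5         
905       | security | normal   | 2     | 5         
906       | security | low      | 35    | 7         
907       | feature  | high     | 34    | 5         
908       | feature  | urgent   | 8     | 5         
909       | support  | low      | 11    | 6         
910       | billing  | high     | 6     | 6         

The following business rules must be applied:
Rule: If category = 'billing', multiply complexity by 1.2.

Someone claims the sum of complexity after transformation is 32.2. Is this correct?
No, the correct result is 52.2.

Step 1: Calculate the correct sum after transformation
Step 2: Apply multiplier 1.2 to records where category = 'billing'
Step 3: Correct result = 52.2
Step 4: Claimed result = 32.2
Step 5: 52.2 ≠ 32.2
Conclusion: The claimed result is incorrect. The correct answer is 52.2.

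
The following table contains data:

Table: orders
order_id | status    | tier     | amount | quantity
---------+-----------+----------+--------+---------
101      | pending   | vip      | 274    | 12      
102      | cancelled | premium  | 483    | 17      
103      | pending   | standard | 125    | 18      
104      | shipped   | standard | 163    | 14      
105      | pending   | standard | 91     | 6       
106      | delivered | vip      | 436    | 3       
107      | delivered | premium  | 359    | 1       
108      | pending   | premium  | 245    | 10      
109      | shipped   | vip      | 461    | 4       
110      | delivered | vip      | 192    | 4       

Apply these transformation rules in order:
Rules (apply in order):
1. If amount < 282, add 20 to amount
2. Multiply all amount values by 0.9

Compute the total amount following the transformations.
2654.1

Step 1: Apply Rule 1 - Add 20 to records with amount < 282
  - 6 records affected: 1090 + (6 × 20) = 1210
  - Unaffected records: 1739
  - Sum after Rule 1: 2949
Step 2: Apply Rule 2 - Multiply all by 0.9
  - 2949 × 0.9 = 2654.1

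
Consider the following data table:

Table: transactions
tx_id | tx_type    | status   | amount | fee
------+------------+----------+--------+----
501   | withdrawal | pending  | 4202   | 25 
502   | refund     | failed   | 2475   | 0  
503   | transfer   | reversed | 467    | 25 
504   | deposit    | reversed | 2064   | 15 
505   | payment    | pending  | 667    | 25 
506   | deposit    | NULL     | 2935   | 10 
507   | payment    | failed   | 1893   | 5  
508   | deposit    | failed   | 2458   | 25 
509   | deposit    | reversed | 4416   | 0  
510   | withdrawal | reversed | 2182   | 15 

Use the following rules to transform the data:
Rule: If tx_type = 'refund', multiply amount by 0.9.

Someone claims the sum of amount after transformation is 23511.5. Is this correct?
Yes, the result is correct.

Step 1: Calculate the correct sum after transformation
Step 2: Apply multiplier 0.9 to records where tx_type = 'refund'
Step 3: Correct result = 23511.5
Step 4: Claimed result = 23511.5
Step 5: 23511.5 = 23511.5 ✓
Conclusion: The claimed result is correct.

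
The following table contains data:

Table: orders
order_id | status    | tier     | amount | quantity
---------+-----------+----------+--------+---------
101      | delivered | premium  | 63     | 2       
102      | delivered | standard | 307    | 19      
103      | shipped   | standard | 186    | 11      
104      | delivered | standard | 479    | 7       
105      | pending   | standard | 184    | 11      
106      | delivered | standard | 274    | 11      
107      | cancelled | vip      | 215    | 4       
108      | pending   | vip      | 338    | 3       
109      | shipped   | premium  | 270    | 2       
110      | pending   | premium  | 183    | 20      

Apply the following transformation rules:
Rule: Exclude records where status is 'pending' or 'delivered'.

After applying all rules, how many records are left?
3

Step 1: Count records to exclude
  - 3 (pending) + 4 (delivered) = 7 records
Step 2: Total records: 10
Step 3: Remaining = 10 - 7 = 3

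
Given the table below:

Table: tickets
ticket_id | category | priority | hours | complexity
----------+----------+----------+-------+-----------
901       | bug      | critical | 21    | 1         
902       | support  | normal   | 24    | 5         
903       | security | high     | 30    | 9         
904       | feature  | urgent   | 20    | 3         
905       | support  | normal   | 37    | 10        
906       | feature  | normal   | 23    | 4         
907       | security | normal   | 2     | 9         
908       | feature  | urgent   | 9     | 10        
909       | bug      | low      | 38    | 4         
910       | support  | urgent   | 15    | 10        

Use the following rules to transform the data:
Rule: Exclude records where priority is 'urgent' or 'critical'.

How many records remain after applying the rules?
6

Step 1: Count records to exclude
  - 3 (urgent) + 1 (critical) = 4 records
Step 2: Total records: 10
Step 3: Remaining = 10 - 4 = 6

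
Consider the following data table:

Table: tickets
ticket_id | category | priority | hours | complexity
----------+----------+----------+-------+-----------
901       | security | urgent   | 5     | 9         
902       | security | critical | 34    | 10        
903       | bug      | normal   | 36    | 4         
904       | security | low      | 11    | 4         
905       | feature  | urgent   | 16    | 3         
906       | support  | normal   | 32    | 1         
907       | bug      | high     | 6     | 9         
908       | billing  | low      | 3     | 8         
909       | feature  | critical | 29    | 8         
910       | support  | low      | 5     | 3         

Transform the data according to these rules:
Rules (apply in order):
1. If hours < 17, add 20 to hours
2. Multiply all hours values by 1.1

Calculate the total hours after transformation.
326.7

Step 1: Apply Rule 1 - Add 20 to records with hours < 17
  - 6 records affected: 46 + (6 × 20) = 166
  - Unaffected records: 131
  - Sum after Rule 1: 297
Step 2: Apply Rule 2 - Multiply all by 1.1
  - 297 × 1.1 = 326.7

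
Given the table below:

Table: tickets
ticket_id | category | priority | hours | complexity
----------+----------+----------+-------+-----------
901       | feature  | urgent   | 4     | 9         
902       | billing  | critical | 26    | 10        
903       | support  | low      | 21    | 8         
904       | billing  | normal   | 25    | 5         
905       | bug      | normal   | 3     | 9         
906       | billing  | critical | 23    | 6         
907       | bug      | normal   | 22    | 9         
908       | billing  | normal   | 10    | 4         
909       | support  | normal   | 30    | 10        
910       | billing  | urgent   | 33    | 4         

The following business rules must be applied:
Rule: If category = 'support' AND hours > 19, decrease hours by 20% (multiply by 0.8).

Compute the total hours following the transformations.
186.8

Step 1: Find records where category = 'support' AND hours > 19
Step 2: 2 records match, summing to 51
Step 3: After multiplier: 51 × 0.8 = 40.8
Step 4: Unaffected records sum: 146
Step 5: Final sum = 40.8 + 146 = 186.8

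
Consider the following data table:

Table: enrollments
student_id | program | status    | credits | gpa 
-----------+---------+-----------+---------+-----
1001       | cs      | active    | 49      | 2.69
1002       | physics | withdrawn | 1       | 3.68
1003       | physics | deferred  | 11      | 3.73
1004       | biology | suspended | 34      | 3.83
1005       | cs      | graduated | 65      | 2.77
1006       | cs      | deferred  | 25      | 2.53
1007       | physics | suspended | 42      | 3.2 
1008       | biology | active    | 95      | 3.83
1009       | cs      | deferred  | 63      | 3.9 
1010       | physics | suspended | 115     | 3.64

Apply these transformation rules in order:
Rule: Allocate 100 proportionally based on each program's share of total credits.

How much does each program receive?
biology: 25.8, cs: 40.4, physics: 33.8

Step 1: Calculate total credits = 500
Step 2: Calculate each program's proportion:
  biology: 129/500 = 25.80% → 25.8
  cs: 202/500 = 40.40% → 40.4
  physics: 169/500 = 33.80% → 33.8
Step 3: Verify: sum of allocations ≈ 100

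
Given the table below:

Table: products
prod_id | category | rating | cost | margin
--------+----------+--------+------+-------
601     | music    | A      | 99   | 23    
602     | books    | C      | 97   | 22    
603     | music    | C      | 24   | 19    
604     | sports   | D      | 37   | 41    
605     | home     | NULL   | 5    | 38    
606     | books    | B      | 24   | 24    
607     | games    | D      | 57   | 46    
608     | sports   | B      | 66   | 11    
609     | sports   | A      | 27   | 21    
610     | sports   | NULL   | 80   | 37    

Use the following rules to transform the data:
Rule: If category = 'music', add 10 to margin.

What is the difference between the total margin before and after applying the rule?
20

Step 1: Original sum of margin = 282
Step 2: 2 records have category = 'music'
Step 3: Each affected record changes by 10
Step 4: Total change = 2 × 10 = 20
Step 5: New sum = 282 + 20 = 302
Step 6: Difference = |302 - 282| = 20
        (Sum increased by 20)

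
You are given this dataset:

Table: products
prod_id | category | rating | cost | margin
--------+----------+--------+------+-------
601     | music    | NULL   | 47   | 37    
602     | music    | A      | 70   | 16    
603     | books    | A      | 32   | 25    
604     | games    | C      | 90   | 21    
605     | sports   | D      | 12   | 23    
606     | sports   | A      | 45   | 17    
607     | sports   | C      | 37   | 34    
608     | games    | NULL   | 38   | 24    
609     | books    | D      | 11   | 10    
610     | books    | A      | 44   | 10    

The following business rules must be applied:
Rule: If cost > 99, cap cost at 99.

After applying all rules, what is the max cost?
90

Step 1: Original maximum cost = 90
Step 2: Check cap of 99 against maximum
Step 3: No records exceed the cap (max 90 <= cap 99), so no capping applies
Step 4: Maximum after transformation = 90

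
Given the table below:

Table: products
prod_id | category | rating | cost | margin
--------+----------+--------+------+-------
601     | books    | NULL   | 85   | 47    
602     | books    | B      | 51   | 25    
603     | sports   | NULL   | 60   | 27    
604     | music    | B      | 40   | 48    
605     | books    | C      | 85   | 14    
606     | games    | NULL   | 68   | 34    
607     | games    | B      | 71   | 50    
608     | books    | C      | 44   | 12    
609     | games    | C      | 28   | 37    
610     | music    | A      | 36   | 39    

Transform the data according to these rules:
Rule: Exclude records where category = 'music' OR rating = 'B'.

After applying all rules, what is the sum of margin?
171

Step 1: Find records where category = 'music' OR rating = 'B'
Step 2: 4 records match, summing to 162
Step 3: Original sum: 333
Step 4: Remaining sum = 333 - 162 = 171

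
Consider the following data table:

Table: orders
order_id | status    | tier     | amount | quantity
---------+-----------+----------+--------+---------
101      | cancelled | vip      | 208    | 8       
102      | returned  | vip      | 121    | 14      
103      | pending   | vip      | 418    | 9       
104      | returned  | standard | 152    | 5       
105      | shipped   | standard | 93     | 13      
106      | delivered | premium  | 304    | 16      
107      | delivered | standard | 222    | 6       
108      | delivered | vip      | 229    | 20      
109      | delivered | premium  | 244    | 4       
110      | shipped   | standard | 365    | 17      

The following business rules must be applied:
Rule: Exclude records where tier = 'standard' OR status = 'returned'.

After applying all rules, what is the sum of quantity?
57

Step 1: Find records where tier = 'standard' OR status = 'returned'
Step 2: 5 records match, summing to 55
Step 3: Original sum: 112
Step 4: Remaining sum = 112 - 55 = 57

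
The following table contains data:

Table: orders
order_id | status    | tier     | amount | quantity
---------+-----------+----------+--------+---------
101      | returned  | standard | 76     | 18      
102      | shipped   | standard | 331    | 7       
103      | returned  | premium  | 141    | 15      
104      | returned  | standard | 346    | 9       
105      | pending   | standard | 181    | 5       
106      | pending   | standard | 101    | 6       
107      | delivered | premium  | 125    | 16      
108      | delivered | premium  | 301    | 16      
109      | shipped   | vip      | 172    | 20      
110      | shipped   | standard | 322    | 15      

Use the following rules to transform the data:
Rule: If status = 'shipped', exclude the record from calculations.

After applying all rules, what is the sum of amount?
1271

Step 1: Identify records where status = 'shipped'
Step 2: The excluded records sum to 825
Step 3: Original total amount = 2096
Step 4: Remaining total = 2096 - 825 = 1271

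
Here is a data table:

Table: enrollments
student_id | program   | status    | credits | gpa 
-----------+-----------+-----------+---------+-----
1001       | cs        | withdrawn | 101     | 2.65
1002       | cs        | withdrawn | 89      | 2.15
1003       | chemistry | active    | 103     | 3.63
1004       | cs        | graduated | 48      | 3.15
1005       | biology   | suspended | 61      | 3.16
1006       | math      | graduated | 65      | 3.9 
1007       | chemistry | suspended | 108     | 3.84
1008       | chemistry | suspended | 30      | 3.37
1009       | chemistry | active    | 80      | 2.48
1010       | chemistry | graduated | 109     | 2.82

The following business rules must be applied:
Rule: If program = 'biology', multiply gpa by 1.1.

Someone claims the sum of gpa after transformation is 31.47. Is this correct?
Yes, the result is correct.

Step 1: Calculate the correct sum after transformation
Step 2: Apply multiplier 1.1 to records where program = 'biology'
Step 3: Correct result = 31.47
Step 4: Claimed result = 31.47
Step 5: 31.47 = 31.47 ✓
Conclusion: The claimed result is correct.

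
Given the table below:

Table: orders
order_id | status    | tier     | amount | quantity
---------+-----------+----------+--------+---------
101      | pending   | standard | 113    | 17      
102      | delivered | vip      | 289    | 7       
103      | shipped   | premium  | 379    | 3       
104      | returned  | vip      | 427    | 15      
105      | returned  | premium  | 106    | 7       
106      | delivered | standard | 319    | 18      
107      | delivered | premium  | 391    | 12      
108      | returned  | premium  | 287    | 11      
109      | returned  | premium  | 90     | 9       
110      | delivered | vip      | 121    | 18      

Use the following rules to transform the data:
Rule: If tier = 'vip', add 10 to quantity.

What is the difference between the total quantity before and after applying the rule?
30

Step 1: Original sum of quantity = 117
Step 2: 3 records have tier = 'vip'
Step 3: Each affected record changes by 10
Step 4: Total change = 3 × 10 = 30
Step 5: New sum = 117 + 30 = 147
Step 6: Difference = |147 - 117| = 30
        (Sum increased by 30)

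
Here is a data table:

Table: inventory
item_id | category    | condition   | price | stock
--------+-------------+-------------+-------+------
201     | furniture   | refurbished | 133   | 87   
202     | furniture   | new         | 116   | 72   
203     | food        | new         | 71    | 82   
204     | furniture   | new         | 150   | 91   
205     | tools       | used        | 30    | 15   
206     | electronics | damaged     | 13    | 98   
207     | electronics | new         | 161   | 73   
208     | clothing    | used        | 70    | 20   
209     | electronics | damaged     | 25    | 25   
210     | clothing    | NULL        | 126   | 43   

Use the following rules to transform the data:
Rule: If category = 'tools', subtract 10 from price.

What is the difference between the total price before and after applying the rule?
10

Step 1: Original sum of price = 895
Step 2: 1 records have category = 'tools'
Step 3: Each affected record changes by -10
Step 4: Total change = 1 × -10 = -10
Step 5: New sum = 895 + -10 = 885
Step 6: Difference = |885 - 895| = 10
        (Sum decreased by 10)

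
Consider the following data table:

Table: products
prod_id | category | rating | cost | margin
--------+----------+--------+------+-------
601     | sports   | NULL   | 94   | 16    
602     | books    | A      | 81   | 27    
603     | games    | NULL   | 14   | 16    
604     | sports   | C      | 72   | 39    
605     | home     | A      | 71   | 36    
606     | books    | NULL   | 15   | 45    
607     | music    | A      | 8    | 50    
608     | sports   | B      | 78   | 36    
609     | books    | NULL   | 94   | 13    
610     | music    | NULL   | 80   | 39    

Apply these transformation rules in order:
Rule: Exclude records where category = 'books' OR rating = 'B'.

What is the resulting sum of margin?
196

Step 1: Find records where category = 'books' OR rating = 'B'
Step 2: 4 records match, summing to 121
Step 3: Original sum: 317
Step 4: Remaining sum = 317 - 121 = 196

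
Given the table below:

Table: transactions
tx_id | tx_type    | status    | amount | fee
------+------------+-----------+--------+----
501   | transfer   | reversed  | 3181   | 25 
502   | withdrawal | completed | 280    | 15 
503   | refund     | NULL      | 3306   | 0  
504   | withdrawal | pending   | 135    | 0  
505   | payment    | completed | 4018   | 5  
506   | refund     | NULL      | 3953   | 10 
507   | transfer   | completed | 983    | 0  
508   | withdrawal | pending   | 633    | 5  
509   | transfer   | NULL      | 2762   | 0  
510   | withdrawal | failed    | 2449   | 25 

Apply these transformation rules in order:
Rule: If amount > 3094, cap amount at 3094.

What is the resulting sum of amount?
19618

Step 1: 4 records have amount > 3094
Step 2: These records originally summed to 14458
Step 3: After capping: 4 × 3094 = 12376
Step 4: Unaffected records sum: 7242
Step 5: Final sum = 12376 + 7242 = 19618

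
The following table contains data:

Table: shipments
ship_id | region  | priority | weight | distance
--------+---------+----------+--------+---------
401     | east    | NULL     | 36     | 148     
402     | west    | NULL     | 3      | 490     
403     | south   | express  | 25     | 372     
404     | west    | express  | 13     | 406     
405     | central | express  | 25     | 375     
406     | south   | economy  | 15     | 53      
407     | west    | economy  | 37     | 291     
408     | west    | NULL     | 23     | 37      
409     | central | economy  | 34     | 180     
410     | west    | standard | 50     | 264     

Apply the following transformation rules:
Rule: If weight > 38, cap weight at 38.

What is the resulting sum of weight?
249

Step 1: 1 records have weight > 38
Step 2: These records originally summed to 50
Step 3: After capping: 1 × 38 = 38
Step 4: Unaffected records sum: 211
Step 5: Final sum = 38 + 211 = 249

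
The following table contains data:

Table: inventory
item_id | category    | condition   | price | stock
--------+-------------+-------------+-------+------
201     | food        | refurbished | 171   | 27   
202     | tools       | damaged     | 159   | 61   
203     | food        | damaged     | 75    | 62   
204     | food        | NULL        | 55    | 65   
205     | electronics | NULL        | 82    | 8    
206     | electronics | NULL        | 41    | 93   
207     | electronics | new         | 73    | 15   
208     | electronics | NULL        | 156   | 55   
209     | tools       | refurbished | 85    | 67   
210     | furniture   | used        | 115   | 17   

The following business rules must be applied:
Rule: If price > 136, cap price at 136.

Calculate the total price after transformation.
934

Step 1: 3 records have price > 136
Step 2: These records originally summed to 486
Step 3: After capping: 3 × 136 = 408
Step 4: Unaffected records sum: 526
Step 5: Final sum = 408 + 526 = 934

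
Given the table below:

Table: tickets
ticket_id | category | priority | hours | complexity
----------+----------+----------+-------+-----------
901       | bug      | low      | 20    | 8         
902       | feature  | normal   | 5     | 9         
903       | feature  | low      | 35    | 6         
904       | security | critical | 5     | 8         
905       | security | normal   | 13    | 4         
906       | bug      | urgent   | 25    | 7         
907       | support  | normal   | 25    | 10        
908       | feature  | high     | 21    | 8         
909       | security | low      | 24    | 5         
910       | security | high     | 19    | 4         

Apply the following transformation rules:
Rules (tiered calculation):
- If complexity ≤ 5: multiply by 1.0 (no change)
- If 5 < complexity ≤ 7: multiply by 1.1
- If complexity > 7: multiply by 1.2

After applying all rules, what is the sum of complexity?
78.9

Step 1: Tier 1 (complexity ≤ 5): 3 records, sum = 13 × 1.0 = 13.0
Step 2: Tier 2 (5 < complexity ≤ 7): 2 records, sum = 13 × 1.1 = 14.3
Step 3: Tier 3 (complexity > 7): 5 records, sum = 43 × 1.2 = 51.6
Step 4: Final sum = 13.0 + 14.3 + 51.6 = 78.9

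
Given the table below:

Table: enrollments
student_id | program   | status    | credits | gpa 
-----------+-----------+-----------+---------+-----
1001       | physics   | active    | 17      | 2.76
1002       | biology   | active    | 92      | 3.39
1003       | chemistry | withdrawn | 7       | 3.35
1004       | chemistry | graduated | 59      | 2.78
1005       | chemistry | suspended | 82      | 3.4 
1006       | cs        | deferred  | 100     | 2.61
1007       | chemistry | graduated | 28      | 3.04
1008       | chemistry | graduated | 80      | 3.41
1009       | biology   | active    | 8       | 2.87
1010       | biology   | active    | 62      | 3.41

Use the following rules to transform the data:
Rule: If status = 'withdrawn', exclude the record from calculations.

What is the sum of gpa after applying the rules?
27.67

Step 1: Identify records where status = 'withdrawn'
Step 2: The excluded records sum to 3.35
Step 3: Original total gpa = 31.02
Step 4: Remaining total = 31.02 - 3.35 = 27.67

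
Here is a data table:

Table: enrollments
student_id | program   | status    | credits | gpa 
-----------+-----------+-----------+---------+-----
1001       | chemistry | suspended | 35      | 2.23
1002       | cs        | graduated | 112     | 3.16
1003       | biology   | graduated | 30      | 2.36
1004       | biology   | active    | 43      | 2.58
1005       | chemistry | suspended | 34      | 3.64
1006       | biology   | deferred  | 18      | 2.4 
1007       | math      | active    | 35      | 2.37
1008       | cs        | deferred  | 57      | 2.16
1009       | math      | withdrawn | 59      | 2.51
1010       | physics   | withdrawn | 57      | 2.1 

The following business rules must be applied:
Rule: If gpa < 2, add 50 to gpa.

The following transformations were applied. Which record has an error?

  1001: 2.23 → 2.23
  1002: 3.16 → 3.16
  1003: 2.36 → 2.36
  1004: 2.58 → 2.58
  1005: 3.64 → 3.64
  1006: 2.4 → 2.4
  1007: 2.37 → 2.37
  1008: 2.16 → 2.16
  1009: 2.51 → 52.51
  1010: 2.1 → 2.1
Record 1009 has an error. The correct transformed value should be 2.51, not 52.51.

Step 1: Check each record against the rule
Step 2: Record 1009 has gpa = 2.51
Step 3: Since 2.51 >= 2, the bonus should not have been applied
Step 4: Correct value = 2.51, but claimed value = 52.51
Conclusion: Record 1009 has the error.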